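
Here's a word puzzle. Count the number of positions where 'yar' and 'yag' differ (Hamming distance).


Alignment:
Position 1: 'y' vs 'y' = match
Position 2: 'a' vs 'a' = match
Position 3: 'r' vs 'g' = DIFFER
Total differences: 1

1


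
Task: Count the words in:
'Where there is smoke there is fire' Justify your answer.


Split into words: Where | there | is | smoke | there | is | fire = 7 words.

7


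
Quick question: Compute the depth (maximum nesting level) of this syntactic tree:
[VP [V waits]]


Count bracket nesting levels:
'[' at pos 0: depth = 1
'[' at pos 4: depth = 2
Maximum depth reached: 2

2


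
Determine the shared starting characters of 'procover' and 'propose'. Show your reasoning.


Compare from the start: 3 characters match: 'pro'. Mismatch at position 4: 'c' vs 'p'.

pro


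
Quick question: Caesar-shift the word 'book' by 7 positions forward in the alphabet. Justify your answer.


Shift each letter by 7: b -> i, o -> v, o -> v, k -> r. Result: 'ivvr'.

ivvr


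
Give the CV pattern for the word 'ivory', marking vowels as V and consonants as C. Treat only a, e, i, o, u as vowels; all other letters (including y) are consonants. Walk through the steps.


Letter mapping: i = V, v = C, o = V, r = C, y = C.

VCVCC


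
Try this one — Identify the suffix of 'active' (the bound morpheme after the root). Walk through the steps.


The word 'active' = 'act' (root) + '-ive' (suffix). The suffix is '-ive'.

ive


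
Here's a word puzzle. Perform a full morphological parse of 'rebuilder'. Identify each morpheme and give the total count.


Step 1: Identify prefix: 're' (meaning: again)
Step 2: Identify root: 'build'
Step 3: Identify suffix(es): 'er'
Decomposition: re- (prefix: again) + build (root) + -er (suffix: one who)
Total morphemes: 3

3 morphemes (re- (prefix: again) + build (root) + -er (suffix: one who))


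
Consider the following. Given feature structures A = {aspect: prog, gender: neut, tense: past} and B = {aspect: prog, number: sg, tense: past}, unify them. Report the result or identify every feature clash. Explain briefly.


Compare features:
aspect: A=prog vs B=prog -> unified: prog
gender: A=neut vs B=_ -> unified: neut
number: A=_ vs B=sg -> unified: sg
tense: A=past vs B=past -> unified: past
No clashes found.

Unified: {aspect: prog, gender: neut, number: sg, tense: past}


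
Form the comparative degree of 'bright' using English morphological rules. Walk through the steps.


Apply comparative formation (add -er): 'bright' -> 'brighter'.

brighter


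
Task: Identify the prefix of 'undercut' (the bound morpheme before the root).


The word 'undercut' = 'under' (prefix) + 'cut' (root). The prefix is 'under'.

under


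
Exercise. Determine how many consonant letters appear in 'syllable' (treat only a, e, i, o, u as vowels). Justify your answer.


Consonants in 'syllable': s, y, l, l, b, l = 6 consonants.

6


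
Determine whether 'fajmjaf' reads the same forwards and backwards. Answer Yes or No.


Forward: 'fajmjaf'
Reversed: 'fajmjaf'
They are identical.

Yes


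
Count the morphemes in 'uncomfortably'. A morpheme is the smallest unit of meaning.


Decomposition: un- (prefix) + comfort (root) + -able (suffix) + -ly (suffix) = 4 morpheme(s)

4 morphemes


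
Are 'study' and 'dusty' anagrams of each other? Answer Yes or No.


Sorted letters of 'study': 'dstuy'
Sorted letters of 'dusty': 'dstuy'
They match.

Yes


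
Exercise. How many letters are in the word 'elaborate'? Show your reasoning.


Spell out 'elaborate' and number each letter: e(1), l(2), a(3), b(4), o(5), r(6), a(7), t(8), e(9). Total: 9 letters.

9


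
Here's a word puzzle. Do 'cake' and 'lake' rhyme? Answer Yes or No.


Rime (stressed vowel + following sounds) of 'cake': -ake = /eɪk/
Rime of 'lake': -ake = /eɪk/
/eɪk/ and /eɪk/ are the same ending sound, so the words rhyme.

Yes


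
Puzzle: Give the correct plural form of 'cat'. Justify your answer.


Apply rule: Add -s. 'cat' becomes 'cats'.

cats


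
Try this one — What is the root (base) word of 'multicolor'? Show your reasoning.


Remove prefix 'multi' from 'multicolor' to get root 'color'.

color


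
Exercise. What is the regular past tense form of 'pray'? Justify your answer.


Apply rule: Add -ed. 'pray' becomes 'prayed'.

prayed


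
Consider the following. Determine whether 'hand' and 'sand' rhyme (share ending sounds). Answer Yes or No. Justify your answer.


Rime (stressed vowel + following sounds) of 'hand': -and = /ænd/
Rime of 'sand': -and = /ænd/
/ænd/ and /ænd/ are the same ending sound, so the words rhyme.

Yes


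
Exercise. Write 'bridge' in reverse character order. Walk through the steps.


Reverse 'bridge' character by character: 'egdirb'.

egdirb


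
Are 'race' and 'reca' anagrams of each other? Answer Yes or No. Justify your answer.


Sorted letters of 'race': 'acer'
Sorted letters of 'reca': 'acer'
They match.

Yes


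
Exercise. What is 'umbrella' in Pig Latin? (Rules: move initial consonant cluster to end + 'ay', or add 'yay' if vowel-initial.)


'umbrella' starts with a vowel, so add 'yay': 'umbrellayay'.

umbrellayay


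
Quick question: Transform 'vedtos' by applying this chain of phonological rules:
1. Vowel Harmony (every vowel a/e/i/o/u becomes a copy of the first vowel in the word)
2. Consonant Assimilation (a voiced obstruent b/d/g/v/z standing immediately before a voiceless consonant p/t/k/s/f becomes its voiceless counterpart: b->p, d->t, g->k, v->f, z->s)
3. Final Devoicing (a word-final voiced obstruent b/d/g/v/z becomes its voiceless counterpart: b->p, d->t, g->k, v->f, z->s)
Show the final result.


Starting form: 'vedtos'
Rule 1: Vowel Harmony: all vowels become 'e' (matching first vowel). 'vedtos' -> 'vedtes'
Rule 2: Consonant Assimilation: voiced obstruent before voiceless consonant becomes voiceless ('dt' -> 'tt'). 'vedtes' -> 'vettes'
Rule 3: Final Devoicing: final consonant 's' is not one of the voiced obstruents b/d/g/v/z. No change.
Final form: 'vettes'

vettes


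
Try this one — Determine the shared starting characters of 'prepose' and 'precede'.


Compare from the start: 3 characters match: 'pre'. Mismatch at position 4: 'p' vs 'c'.

pre


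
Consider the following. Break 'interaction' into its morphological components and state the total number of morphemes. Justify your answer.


Step 1: Identify prefix: 'inter' (meaning: between)
Step 2: Identify root: 'act'
Step 3: Identify suffix(es): 'ion'
Decomposition: inter- (prefix: between) + act (root) + -ion (suffix: act of)
Total morphemes: 3

3 morphemes (inter- (prefix: between) + act (root) + -ion (suffix: act of))


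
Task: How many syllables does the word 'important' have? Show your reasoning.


Break 'important' into syllables: im-por-tant -> im | por | tant = 3 syllables

3 syllables


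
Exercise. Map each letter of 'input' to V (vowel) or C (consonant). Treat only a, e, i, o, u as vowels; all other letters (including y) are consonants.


Letter mapping: i = V, n = C, p = C, u = V, t = C.

VCCVC


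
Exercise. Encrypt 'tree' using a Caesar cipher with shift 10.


Shift each letter by 10: t -> d, r -> b, e -> o, e -> o. Result: 'dboo'.

dboo


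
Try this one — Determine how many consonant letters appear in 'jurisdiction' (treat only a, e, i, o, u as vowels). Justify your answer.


Consonants in 'jurisdiction': j, r, s, d, c, t, n = 7 consonants.

7


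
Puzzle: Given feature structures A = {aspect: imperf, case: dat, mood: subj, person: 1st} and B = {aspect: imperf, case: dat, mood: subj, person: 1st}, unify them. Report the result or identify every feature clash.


Compare features:
aspect: A=imperf vs B=imperf -> unified: imperf
case: A=dat vs B=dat -> unified: dat
mood: A=subj vs B=subj -> unified: subj
person: A=1st vs B=1st -> unified: 1st
No clashes found.

Unified: {aspect: imperf, case: dat, mood: subj, person: 1st}


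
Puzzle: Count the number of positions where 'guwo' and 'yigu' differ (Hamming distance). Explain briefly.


Alignment:
Position 1: 'g' vs 'y' = DIFFER
Position 2: 'u' vs 'i' = DIFFER
Position 3: 'w' vs 'g' = DIFFER
Position 4: 'o' vs 'u' = DIFFER
Total differences: 4

4


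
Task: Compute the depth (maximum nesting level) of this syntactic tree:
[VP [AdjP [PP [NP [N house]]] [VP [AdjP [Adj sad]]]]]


Count bracket nesting levels:
'[' at pos 0: depth = 1
'[' at pos 4: depth = 2
'[' at pos 10: depth = 3
'[' at pos 14: depth = 4
'[' at pos 18: depth = 5
'[' at pos 30: depth = 3
'[' at pos 34: depth = 4
'[' at pos 40: depth = 5
Maximum depth reached: 5

5


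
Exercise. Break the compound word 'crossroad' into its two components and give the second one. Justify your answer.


Split 'crossroad' into 'cross' + 'road'. The second part is 'road'.

road


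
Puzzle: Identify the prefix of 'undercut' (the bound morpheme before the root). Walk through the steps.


The word 'undercut' = 'under' (prefix) + 'cut' (root). The prefix is 'under'.

under


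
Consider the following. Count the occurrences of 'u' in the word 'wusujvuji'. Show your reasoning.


Letter 'u' in 'wusujvuji': found at position(s) 2, 4, 7 = 3 occurrence(s).

3


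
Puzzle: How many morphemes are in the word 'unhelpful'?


Decomposition: un- (prefix) + help (root) + -ful (suffix) = 3 morpheme(s)

3 morphemes


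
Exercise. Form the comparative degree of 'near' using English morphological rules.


Apply comparative formation (add -er): 'near' -> 'nearer'.

nearer


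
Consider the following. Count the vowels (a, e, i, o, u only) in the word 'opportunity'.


Vowels in 'opportunity': o, o, u, i = 4 vowels.

4


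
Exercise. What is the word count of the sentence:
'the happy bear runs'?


Split into words: the | happy | bear | runs = 4 words.

4


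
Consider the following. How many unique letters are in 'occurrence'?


Unique letters in 'occurrence': {c, e, n, o, r, u} = 6 distinct letters.

6


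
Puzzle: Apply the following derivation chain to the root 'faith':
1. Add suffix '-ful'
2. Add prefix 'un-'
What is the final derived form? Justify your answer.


Step 1: Add suffix '-ful' to 'faith' = 'faithful'
Step 2: Add prefix 'un-' to 'faithful' = 'unfaithful'

unfaithful


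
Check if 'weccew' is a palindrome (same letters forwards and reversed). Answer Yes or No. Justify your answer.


Forward: 'weccew'
Reversed: 'weccew'
They are identical.

Yes


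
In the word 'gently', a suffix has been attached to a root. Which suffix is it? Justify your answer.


The word 'gently' = 'gentle' (root) + '-ly' (suffix). The suffix is '-ly'.

ly


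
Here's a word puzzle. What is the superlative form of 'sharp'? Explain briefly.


Apply superlative formation (add -est): 'sharp' -> 'sharpest'.

sharpest


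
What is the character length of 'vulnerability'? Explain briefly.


Spell out 'vulnerability' and number each letter: v(1), u(2), l(3), n(4), e(5), r(6), a(7), b(8), i(9), l(10), i(11), t(12), y(13). Total: 13 letters.

13


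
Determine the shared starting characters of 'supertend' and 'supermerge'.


Compare from the start: 5 characters match: 'super'. Mismatch at position 6: 't' vs 'm'.

super


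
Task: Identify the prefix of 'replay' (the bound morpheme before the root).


The word 'replay' = 're' (prefix) + 'play' (root). The prefix is 're'.

re


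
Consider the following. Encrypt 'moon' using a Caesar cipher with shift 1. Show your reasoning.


Shift each letter by 1: m -> n, o -> p, o -> p, n -> o. Result: 'nppo'.

nppo


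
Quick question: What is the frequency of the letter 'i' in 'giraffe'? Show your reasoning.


Letter 'i' in 'giraffe': found at position(s) 2 = 1 occurrence(s).

1


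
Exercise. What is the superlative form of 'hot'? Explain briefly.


Apply superlative formation (double final consonant, add -est): 'hot' -> 'hottest'.

hottest


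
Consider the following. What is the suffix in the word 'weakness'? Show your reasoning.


The word 'weakness' = 'weak' (root) + '-ness' (suffix). The suffix is '-ness'.

ness


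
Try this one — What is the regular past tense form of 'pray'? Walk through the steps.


Apply rule: Add -ed. 'pray' becomes 'prayed'.

prayed


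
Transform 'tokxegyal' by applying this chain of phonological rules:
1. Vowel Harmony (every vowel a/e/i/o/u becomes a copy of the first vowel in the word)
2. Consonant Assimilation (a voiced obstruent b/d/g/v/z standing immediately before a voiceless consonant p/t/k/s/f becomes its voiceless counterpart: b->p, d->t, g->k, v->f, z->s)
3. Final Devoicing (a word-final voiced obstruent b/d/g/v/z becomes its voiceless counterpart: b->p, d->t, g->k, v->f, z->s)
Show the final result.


Starting form: 'tokxegyal'
Rule 1: Vowel Harmony: all vowels become 'o' (matching first vowel). 'tokxegyal' -> 'tokxogyol'
Rule 2: Consonant Assimilation: no voiced obstruent (b/d/g/v/z) stands immediately before a voiceless consonant (p/t/k/s/f). No change.
Rule 3: Final Devoicing: final consonant 'l' is not one of the voiced obstruents b/d/g/v/z. No change.
Final form: 'tokxogyol'

tokxogyol


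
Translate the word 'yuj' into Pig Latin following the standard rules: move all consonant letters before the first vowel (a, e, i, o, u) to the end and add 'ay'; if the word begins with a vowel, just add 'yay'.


'yuj': move consonant cluster 'y' to end and add 'ay': 'ujyay'.

ujyay


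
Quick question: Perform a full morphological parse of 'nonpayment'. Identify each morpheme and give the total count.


Step 1: Identify prefix: 'non' (meaning: not)
Step 2: Identify root: 'pay'
Step 3: Identify suffix(es): 'ment'
Decomposition: non- (prefix: not) + pay (root) + -ment (suffix: action/result)
Total morphemes: 3

3 morphemes (non- (prefix: not) + pay (root) + -ment (suffix: action/result))


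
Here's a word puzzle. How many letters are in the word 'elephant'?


Spell out 'elephant' and number each letter: e(1), l(2), e(3), p(4), h(5), a(6), n(7), t(8). Total: 8 letters.

8


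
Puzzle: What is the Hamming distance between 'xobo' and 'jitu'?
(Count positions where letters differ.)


Alignment:
Position 1: 'x' vs 'j' = DIFFER
Position 2: 'o' vs 'i' = DIFFER
Position 3: 'b' vs 't' = DIFFER
Position 4: 'o' vs 'u' = DIFFER
Total differences: 4

4


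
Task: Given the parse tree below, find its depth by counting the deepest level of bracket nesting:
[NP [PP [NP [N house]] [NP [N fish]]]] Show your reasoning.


Count bracket nesting levels:
'[' at pos 0: depth = 1
'[' at pos 4: depth = 2
'[' at pos 8: depth = 3
'[' at pos 12: depth = 4
'[' at pos 23: depth = 3
'[' at pos 27: depth = 4
Maximum depth reached: 4

4


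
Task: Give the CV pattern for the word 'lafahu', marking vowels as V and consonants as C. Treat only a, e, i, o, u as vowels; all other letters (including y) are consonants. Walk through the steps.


Letter mapping: l = C, a = V, f = C, a = V, h = C, u = V.

CVCVCV


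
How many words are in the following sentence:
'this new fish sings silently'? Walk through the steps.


Split into words: this | new | fish | sings | silently = 5 words.

5


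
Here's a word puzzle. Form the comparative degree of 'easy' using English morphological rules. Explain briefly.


Apply comparative formation (consonant + y: change y to i, add -er): 'easy' -> 'easier'.

easier


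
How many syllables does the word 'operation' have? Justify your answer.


Break 'operation' into syllables: op-er-a-tion -> op | er | a | tion = 4 syllables

4 syllables


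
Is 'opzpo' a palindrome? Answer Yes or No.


Forward: 'opzpo'
Reversed: 'opzpo'
They are identical.

Yes


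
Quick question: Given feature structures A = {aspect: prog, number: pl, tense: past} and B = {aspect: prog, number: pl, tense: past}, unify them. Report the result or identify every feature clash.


Compare features:
aspect: A=prog vs B=prog -> unified: prog
number: A=pl vs B=pl -> unified: pl
tense: A=past vs B=past -> unified: past
No clashes found.

Unified: {aspect: prog, number: pl, tense: past}


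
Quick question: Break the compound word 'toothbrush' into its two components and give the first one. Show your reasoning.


Split 'toothbrush' into 'tooth' + 'brush'. The first part is 'tooth'.

tooth


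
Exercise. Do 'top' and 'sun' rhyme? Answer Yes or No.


Rime (stressed vowel + following sounds) of 'top': -op = /ɒp/
Rime of 'sun': -un = /ʌn/
/ɒp/ and /ʌn/ are different ending sounds, so the words do not rhyme.

No


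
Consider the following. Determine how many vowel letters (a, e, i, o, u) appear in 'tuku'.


Vowels in 'tuku': u, u = 2 vowels.

2


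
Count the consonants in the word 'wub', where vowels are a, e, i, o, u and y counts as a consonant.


Consonants in 'wub': w, b = 2 consonants.

2


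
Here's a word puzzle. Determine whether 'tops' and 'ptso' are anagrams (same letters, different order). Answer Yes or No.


Sorted letters of 'tops': 'opst'
Sorted letters of 'ptso': 'opst'
They match.

Yes


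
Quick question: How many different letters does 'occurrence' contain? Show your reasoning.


Unique letters in 'occurrence': {c, e, n, o, r, u} = 6 distinct letters.

6


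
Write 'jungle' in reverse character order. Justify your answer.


Reverse 'jungle' character by character: 'elgnuj'.

elgnuj


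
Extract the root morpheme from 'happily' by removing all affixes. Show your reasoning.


Remove suffix '-ly' from 'happily' to get root 'happy'.

happy


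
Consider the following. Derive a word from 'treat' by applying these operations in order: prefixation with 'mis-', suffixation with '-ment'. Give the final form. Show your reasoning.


Step 1: Add prefix 'mis-' to 'treat' = 'mistreat'
Step 2: Add suffix '-ment' to 'mistreat' = 'mistreatment'

mistreatment


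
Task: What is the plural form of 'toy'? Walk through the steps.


Apply rule: Add -s. 'toy' becomes 'toys'.

toys


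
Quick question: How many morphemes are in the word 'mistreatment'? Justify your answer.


Decomposition: mis- (prefix) + treat (root) + -ment (suffix) = 3 morpheme(s)

3 morphemes


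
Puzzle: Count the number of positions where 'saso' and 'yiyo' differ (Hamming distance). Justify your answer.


Alignment:
Position 1: 's' vs 'y' = DIFFER
Position 2: 'a' vs 'i' = DIFFER
Position 3: 's' vs 'y' = DIFFER
Position 4: 'o' vs 'o' = match
Total differences: 3

3


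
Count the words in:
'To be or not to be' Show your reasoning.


Split into words: To | be | or | not | to | be = 6 words.

6


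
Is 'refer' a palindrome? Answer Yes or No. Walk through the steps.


Forward: 'refer'
Reversed: 'refer'
They are identical.

Yes


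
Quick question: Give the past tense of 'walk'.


Apply rule: Add -ed. 'walk' becomes 'walked'.

walked


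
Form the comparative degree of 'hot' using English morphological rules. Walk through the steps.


Apply comparative formation (double final consonant, add -er): 'hot' -> 'hotter'.

hotter


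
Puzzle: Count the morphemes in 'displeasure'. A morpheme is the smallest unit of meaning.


Decomposition: dis- (prefix) + please (root) + -ure (suffix) = 3 morpheme(s)

3 morphemes


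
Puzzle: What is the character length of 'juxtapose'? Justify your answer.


Spell out 'juxtapose' and number each letter: j(1), u(2), x(3), t(4), a(5), p(6), o(7), s(8), e(9). Total: 9 letters.

9


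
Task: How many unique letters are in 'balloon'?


Unique letters in 'balloon': {a, b, l, n, o} = 5 distinct letters.

5


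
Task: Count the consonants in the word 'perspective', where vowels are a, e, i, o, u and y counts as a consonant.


Consonants in 'perspective': p, r, s, p, c, t, v = 7 consonants.

7


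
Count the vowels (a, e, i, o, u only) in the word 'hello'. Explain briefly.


Vowels in 'hello': e, o = 2 vowels.

2


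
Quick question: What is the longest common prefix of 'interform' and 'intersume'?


Compare from the start: 5 characters match: 'inter'. Mismatch at position 6: 'f' vs 's'.

inter


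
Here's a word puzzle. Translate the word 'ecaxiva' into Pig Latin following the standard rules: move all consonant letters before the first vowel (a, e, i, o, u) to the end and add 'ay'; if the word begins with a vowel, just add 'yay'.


'ecaxiva' starts with a vowel, so add 'yay': 'ecaxivayay'.

ecaxivayay


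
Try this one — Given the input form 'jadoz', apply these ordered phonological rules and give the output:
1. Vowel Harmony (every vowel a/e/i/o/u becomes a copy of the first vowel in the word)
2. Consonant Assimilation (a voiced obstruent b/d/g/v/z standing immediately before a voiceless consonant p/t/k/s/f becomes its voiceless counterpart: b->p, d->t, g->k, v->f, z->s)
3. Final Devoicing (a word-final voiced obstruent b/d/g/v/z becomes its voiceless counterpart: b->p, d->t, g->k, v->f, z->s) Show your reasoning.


Starting form: 'jadoz'
Rule 1: Vowel Harmony: all vowels become 'a' (matching first vowel). 'jadoz' -> 'jadaz'
Rule 2: Consonant Assimilation: no voiced obstruent (b/d/g/v/z) stands immediately before a voiceless consonant (p/t/k/s/f). No change.
Rule 3: Final Devoicing: word-final voiced obstruent 'z' becomes voiceless 's'. 'jadaz' -> 'jadas'
Final form: 'jadas'

jadas


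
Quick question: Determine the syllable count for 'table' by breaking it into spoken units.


Break 'table' into syllables: ta-ble -> ta | ble = 2 syllables

2 syllables


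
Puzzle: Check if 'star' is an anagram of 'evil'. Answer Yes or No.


Sorted letters of 'star': 'arst'
Sorted letters of 'evil': 'eilv'
They do not match.

No


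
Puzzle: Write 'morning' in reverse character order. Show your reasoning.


Reverse 'morning' character by character: 'gninrom'.

gninrom


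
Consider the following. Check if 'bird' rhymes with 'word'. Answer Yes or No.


Rime (stressed vowel + following sounds) of 'bird': -ird = /ɜːrd/
Rime of 'word': -ord = /ɜːrd/
/ɜːrd/ and /ɜːrd/ are the same ending sound, so the words rhyme.

Yes


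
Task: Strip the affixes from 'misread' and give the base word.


Remove prefix 'mis' from 'misread' to get root 'read'.

read


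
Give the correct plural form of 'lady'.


Apply rule: Change -y to -ies (consonant + y). 'lady' becomes 'ladies'.

ladies


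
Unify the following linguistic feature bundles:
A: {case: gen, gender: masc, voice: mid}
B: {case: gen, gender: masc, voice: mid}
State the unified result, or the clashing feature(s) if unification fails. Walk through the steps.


Compare features:
case: A=gen vs B=gen -> unified: gen
gender: A=masc vs B=masc -> unified: masc
voice: A=mid vs B=mid -> unified: mid
No clashes found.

Unified: {case: gen, gender: masc, voice: mid}


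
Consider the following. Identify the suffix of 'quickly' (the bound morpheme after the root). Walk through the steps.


The word 'quickly' = 'quick' (root) + '-ly' (suffix). The suffix is '-ly'.

ly


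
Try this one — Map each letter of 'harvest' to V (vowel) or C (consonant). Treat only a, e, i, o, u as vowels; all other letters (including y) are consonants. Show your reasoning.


Letter mapping: h = C, a = V, r = C, v = C, e = V, s = C, t = C.

CVCCVCC


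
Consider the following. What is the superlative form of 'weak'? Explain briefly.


Apply superlative formation (add -est): 'weak' -> 'weakest'.

weakest


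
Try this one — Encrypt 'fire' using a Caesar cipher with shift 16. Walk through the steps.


Shift each letter by 16: f -> v, i -> y, r -> h, e -> u. Result: 'vyhu'.

vyhu


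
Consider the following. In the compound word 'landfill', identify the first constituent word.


Split 'landfill' into 'land' + 'fill'. The first part is 'land'.

land


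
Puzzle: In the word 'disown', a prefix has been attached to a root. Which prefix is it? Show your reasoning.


The word 'disown' = 'dis' (prefix) + 'own' (root). The prefix is 'dis'.

dis


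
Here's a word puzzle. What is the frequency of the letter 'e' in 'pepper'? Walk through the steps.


Letter 'e' in 'pepper': found at position(s) 2, 5 = 2 occurrence(s).

2


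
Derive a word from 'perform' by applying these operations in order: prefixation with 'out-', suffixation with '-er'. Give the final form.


Step 1: Add prefix 'out-' to 'perform' = 'outperform'
Step 2: Add suffix '-er' to 'outperform' = 'outperformer'

outperformer


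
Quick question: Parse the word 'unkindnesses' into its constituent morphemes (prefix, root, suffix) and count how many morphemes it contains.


Step 1: Identify prefix: 'un' (meaning: not/reverse)
Step 2: Identify root: 'kind'
Step 3: Identify suffix(es): 'ness, es'
Decomposition: un- (prefix: not/reverse) + kind (root) + -ness (suffix: state of) + -es (plural)
Total morphemes: 4

4 morphemes (un- (prefix: not/reverse) + kind (root) + -ness (suffix: state of) + -es (plural))


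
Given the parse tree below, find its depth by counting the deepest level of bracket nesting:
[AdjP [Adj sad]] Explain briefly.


Count bracket nesting levels:
'[' at pos 0: depth = 1
'[' at pos 6: depth = 2
Maximum depth reached: 2

2


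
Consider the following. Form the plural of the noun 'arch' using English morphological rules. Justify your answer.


Apply rule: Add -es (sibilant/fricative ending). 'arch' becomes 'arches'.

arches


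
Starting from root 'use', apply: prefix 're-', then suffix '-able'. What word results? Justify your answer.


Step 1: Add prefix 're-' to 'use' = 'reuse'
Step 2: Add suffix '-able' to 'reuse' = 'reusable'

reusable


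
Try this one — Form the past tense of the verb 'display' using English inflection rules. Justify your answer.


Apply rule: Add -ed. 'display' becomes 'displayed'.

displayed


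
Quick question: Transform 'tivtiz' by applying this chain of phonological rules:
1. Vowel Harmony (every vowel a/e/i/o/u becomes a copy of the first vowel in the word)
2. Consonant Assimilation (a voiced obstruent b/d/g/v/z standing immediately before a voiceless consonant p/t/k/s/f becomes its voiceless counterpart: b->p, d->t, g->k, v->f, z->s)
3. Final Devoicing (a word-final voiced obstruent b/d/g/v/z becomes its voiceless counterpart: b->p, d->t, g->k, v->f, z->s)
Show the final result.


Starting form: 'tivtiz'
Rule 1: Vowel Harmony: all vowels already match. No change.
Rule 2: Consonant Assimilation: voiced obstruent before voiceless consonant becomes voiceless ('vt' -> 'ft'). 'tivtiz' -> 'tiftiz'
Rule 3: Final Devoicing: word-final voiced obstruent 'z' becomes voiceless 's'. 'tiftiz' -> 'tiftis'
Final form: 'tiftis'

tiftis


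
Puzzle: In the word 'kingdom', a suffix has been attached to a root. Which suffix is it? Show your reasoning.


The word 'kingdom' = 'king' (root) + '-dom' (suffix). The suffix is '-dom'.

dom


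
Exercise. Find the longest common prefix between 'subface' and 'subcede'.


Compare from the start: 3 characters match: 'sub'. Mismatch at position 4: 'f' vs 'c'.

sub


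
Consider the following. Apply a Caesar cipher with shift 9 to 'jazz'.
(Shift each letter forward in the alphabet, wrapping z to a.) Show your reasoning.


Shift each letter by 9: j -> s, a -> j, z -> i, z -> i. Result: 'sjii'.

sjii


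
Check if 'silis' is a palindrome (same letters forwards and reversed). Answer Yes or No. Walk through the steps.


Forward: 'silis'
Reversed: 'silis'
They are identical.

Yes


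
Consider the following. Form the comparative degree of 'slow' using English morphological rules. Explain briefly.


Apply comparative formation (add -er): 'slow' -> 'slower'.

slower


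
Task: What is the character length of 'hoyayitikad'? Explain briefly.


Spell out 'hoyayitikad' and number each letter: h(1), o(2), y(3), a(4), y(5), i(6), t(7), i(8), k(9), a(10), d(11). Total: 11 letters.

11


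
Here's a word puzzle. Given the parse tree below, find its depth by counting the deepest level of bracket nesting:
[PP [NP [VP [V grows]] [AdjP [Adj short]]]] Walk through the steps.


Count bracket nesting levels:
'[' at pos 0: depth = 1
'[' at pos 4: depth = 2
'[' at pos 8: depth = 3
'[' at pos 12: depth = 4
'[' at pos 23: depth = 3
'[' at pos 29: depth = 4
Maximum depth reached: 4

4


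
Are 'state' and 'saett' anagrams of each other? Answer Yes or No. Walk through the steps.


Sorted letters of 'state': 'aestt'
Sorted letters of 'saett': 'aestt'
They match.

Yes


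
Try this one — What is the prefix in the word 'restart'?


The word 'restart' = 're' (prefix) + 'start' (root). The prefix is 're'.

re


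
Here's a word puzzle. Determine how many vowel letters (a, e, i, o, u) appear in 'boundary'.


Vowels in 'boundary': o, u, a = 3 vowels.

3


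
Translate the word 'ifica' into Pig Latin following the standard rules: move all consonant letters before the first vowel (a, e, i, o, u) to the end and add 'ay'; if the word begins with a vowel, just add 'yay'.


'ifica' starts with a vowel, so add 'yay': 'ificayay'.

ificayay


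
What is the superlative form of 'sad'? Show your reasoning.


Apply superlative formation (double final consonant, add -est): 'sad' -> 'saddest'.

saddest


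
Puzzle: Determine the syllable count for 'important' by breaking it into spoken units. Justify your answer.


Break 'important' into syllables: im-por-tant -> im | por | tant = 3 syllables

3 syllables


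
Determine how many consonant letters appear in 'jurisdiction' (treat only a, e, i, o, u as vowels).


Consonants in 'jurisdiction': j, r, s, d, c, t, n = 7 consonants.

7


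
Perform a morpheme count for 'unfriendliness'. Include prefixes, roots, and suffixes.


Decomposition: un- (prefix) + friend (root) + -ly (suffix) + -ness (suffix) = 4 morpheme(s)

4 morphemes


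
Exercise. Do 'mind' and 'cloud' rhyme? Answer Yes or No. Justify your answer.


Rime (stressed vowel + following sounds) of 'mind': -ind = /aɪnd/
Rime of 'cloud': -oud = /aʊd/
/aɪnd/ and /aʊd/ are different ending sounds, so the words do not rhyme.

No


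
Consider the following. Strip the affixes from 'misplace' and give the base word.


Remove prefix 'mis' from 'misplace' to get root 'place'.

place


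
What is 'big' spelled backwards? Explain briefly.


Reverse 'big' character by character: 'gib'.

gib


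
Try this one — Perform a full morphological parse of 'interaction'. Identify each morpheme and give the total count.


Step 1: Identify prefix: 'inter' (meaning: between)
Step 2: Identify root: 'act'
Step 3: Identify suffix(es): 'ion'
Decomposition: inter- (prefix: between) + act (root) + -ion (suffix: act of)
Total morphemes: 3

3 morphemes (inter- (prefix: between) + act (root) + -ion (suffix: act of))


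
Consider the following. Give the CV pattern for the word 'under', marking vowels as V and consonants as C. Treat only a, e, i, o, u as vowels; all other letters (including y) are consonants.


Letter mapping: u = V, n = C, d = C, e = V, r = C.

VCCVC


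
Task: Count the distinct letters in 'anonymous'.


Unique letters in 'anonymous': {a, m, n, o, s, u, y} = 7 distinct letters.

7


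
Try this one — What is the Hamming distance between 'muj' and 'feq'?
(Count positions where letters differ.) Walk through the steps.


Alignment:
Position 1: 'm' vs 'f' = DIFFER
Position 2: 'u' vs 'e' = DIFFER
Position 3: 'j' vs 'q' = DIFFER
Total differences: 3

3


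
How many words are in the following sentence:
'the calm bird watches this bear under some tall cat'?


Split into words: the | calm | bird | watches | this | bear | under | some | tall | cat = 10 words.

10


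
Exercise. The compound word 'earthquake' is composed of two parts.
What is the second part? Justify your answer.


Split 'earthquake' into 'earth' + 'quake'. The second part is 'quake'.

quake


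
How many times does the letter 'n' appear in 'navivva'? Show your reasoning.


Letter 'n' in 'navivva': found at position(s) 1 = 1 occurrence(s).

1


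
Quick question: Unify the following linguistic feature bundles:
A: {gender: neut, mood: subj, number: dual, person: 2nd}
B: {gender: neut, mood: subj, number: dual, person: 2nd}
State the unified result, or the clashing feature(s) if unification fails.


Compare features:
gender: A=neut vs B=neut -> unified: neut
mood: A=subj vs B=subj -> unified: subj
number: A=dual vs B=dual -> unified: dual
person: A=2nd vs B=2nd -> unified: 2nd
No clashes found.

Unified: {gender: neut, mood: subj, number: dual, person: 2nd}


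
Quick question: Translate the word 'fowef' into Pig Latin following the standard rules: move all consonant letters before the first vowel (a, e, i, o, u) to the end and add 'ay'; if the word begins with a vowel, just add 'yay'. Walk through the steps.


'fowef': move consonant cluster 'f' to end and add 'ay': 'oweffay'.

oweffay


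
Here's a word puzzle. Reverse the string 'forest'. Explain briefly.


Reverse 'forest' character by character: 'tserof'.

tserof


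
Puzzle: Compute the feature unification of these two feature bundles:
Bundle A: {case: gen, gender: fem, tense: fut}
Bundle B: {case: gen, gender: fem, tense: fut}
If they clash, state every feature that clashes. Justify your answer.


Compare features:
case: A=gen vs B=gen -> unified: gen
gender: A=fem vs B=fem -> unified: fem
tense: A=fut vs B=fut -> unified: fut
No clashes found.

Unified: {case: gen, gender: fem, tense: fut}


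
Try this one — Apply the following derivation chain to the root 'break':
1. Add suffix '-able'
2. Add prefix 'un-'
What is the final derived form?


Step 1: Add suffix '-able' to 'break' = 'breakable'
Step 2: Add prefix 'un-' to 'breakable' = 'unbreakable'

unbreakable


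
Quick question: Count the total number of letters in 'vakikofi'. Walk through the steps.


Spell out 'vakikofi' and number each letter: v(1), a(2), k(3), i(4), k(5), o(6), f(7), i(8). Total: 8 letters.

8


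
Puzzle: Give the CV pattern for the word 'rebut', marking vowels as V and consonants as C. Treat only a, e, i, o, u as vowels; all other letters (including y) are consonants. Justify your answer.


Letter mapping: r = C, e = V, b = C, u = V, t = C.

CVCVC


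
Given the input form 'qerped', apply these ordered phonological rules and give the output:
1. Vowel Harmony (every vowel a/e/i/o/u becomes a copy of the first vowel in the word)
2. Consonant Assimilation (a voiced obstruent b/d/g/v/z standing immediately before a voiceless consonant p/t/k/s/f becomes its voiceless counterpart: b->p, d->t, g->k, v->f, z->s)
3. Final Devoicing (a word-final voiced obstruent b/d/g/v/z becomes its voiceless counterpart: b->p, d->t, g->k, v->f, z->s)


Starting form: 'qerped'
Rule 1: Vowel Harmony: all vowels already match. No change.
Rule 2: Consonant Assimilation: no voiced obstruent (b/d/g/v/z) stands immediately before a voiceless consonant (p/t/k/s/f). No change.
Rule 3: Final Devoicing: word-final voiced obstruent 'd' becomes voiceless 't'. 'qerped' -> 'qerpet'
Final form: 'qerpet'

qerpet


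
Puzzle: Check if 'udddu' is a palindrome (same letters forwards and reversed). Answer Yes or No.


Forward: 'udddu'
Reversed: 'udddu'
They are identical.

Yes


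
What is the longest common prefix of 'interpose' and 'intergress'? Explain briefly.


Compare from the start: 5 characters match: 'inter'. Mismatch at position 6: 'p' vs 'g'.

inter


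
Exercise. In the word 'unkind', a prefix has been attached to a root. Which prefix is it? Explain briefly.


The word 'unkind' = 'un' (prefix) + 'kind' (root). The prefix is 'un'.

un


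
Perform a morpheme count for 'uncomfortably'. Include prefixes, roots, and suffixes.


Decomposition: un- (prefix) + comfort (root) + -able (suffix) + -ly (suffix) = 4 morpheme(s)

4 morphemes


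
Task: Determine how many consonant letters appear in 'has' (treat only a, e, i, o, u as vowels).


Consonants in 'has': h, s = 2 consonants.

2


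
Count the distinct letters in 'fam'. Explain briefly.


Unique letters in 'fam': {a, f, m} = 3 distinct letters.

3


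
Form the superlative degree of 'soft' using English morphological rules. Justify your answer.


Apply superlative formation (add -est): 'soft' -> 'softest'.

softest


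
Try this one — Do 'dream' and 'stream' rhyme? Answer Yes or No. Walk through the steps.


Rime (stressed vowel + following sounds) of 'dream': -eam = /iːm/
Rime of 'stream': -eam = /iːm/
/iːm/ and /iːm/ are the same ending sound, so the words rhyme.

Yes


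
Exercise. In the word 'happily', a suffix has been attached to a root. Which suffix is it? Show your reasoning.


The word 'happily' = 'happy' (root) + '-ly' (suffix). The suffix is '-ly'.

ly


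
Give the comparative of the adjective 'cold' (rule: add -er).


Apply comparative formation (add -er): 'cold' -> 'colder'.

colder


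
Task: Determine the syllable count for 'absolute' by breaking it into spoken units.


Break 'absolute' into syllables: ab-so-lute -> ab | so | lute = 3 syllables

3 syllables


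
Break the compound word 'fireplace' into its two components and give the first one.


Split 'fireplace' into 'fire' + 'place'. The first part is 'fire'.

fire


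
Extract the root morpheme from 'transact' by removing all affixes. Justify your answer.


Remove prefix 'trans' from 'transact' to get root 'act'.

act


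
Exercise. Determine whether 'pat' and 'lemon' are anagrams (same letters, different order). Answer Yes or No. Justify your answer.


Sorted letters of 'pat': 'apt'
Sorted letters of 'lemon': 'elmno'
They do not match.

No


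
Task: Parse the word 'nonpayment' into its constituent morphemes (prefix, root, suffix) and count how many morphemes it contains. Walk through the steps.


Step 1: Identify prefix: 'non' (meaning: not)
Step 2: Identify root: 'pay'
Step 3: Identify suffix(es): 'ment'
Decomposition: non- (prefix: not) + pay (root) + -ment (suffix: action/result)
Total morphemes: 3

3 morphemes (non- (prefix: not) + pay (root) + -ment (suffix: action/result))


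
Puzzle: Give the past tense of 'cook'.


Apply rule: Add -ed. 'cook' becomes 'cooked'.

cooked


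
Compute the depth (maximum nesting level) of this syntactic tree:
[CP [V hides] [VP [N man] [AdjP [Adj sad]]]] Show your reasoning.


Count bracket nesting levels:
'[' at pos 0: depth = 1
'[' at pos 4: depth = 2
'[' at pos 14: depth = 2
'[' at pos 18: depth = 3
'[' at pos 26: depth = 3
'[' at pos 32: depth = 4
Maximum depth reached: 4

4


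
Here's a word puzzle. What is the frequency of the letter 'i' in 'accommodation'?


Letter 'i' in 'accommodation': found at position(s) 11 = 1 occurrence(s).

1


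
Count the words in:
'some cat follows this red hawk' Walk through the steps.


Split into words: some | cat | follows | this | red | hawk = 6 words.

6


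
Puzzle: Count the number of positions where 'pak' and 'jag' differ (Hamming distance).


Alignment:
Position 1: 'p' vs 'j' = DIFFER
Position 2: 'a' vs 'a' = match
Position 3: 'k' vs 'g' = DIFFER
Total differences: 2

2


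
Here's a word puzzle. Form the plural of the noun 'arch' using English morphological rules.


Apply rule: Add -es (sibilant/fricative ending). 'arch' becomes 'arches'.

arches


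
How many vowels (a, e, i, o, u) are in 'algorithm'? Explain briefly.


Vowels in 'algorithm': a, o, i = 3 vowels.

3


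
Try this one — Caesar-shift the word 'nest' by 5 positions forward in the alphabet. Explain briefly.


Shift each letter by 5: n -> s, e -> j, s -> x, t -> y. Result: 'sjxy'.

sjxy
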